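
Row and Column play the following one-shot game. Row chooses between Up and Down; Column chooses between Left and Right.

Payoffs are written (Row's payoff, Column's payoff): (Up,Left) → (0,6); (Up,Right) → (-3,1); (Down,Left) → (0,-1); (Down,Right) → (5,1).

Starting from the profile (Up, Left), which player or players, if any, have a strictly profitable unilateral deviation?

Neither

Row at (Up, Left) earns 0; deviating to Down yields 0 — not better.
Column earns 6; deviating to Right yields 1 — not better.
Neither player can strictly improve; the profile is a Nash equilibrium.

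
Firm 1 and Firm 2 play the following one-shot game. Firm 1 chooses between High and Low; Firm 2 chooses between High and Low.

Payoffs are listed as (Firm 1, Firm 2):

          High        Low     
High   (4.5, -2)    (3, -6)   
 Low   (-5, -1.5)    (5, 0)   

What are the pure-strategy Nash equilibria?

(High, High): Firm 1 gets 4.5 ≥ -5 from Low, and Firm 2 gets -2 ≥ -6 from Low — Nash equilibrium.
(High, Low): Firm 1 prefers Low (5 > 3); Firm 2 prefers High (-2 > -6) — not an equilibrium.
(Low, High): Firm 1 prefers High (4.5 > -5); Firm 2 prefers Low (0 > -1.5) — not an equilibrium.
(Low, Low): Firm 1 gets 5 ≥ 3 from High, and Firm 2 gets 0 ≥ -1.5 from High — Nash equilibrium.

(High, High) and (Low, Low)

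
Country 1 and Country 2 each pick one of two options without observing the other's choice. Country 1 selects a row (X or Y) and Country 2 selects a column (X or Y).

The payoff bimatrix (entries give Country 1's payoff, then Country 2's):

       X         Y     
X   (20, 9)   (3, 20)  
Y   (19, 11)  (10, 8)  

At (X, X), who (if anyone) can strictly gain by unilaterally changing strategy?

Country 2

Country 1 at (X, X) earns 20; deviating to Y yields 19 — not better.
Country 2 earns 9; deviating to Y yields 20 — a strict improvement.
Only Country 2 has a strictly profitable deviation.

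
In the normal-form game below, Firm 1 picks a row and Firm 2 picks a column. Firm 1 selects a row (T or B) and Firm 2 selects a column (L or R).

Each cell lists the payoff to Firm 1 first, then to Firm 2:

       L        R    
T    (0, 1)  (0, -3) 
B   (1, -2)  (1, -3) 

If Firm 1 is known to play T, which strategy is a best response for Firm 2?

L

Against T, Firm 2 earns 1 from L and -3 from R.
So L is the best response.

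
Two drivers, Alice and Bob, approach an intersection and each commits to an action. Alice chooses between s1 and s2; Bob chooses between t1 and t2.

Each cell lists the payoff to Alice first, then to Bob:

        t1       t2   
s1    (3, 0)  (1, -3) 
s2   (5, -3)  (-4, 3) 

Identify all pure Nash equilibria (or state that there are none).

none

(s1, t1): Alice prefers s2 (5 > 3) — not an equilibrium.
(s1, t2): Bob prefers t1 (0 > -3) — not an equilibrium.
(s2, t1): Bob prefers t2 (3 > -3) — not an equilibrium.
(s2, t2): Alice prefers s1 (1 > -4) — not an equilibrium.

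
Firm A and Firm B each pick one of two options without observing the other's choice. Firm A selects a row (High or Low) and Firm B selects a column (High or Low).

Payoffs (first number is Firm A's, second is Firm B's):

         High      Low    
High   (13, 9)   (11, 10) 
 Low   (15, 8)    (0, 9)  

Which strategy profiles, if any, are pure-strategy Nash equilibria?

(High, Low)

(High, High): Firm A prefers Low (15 > 13); Firm B prefers Low (10 > 9) — not an equilibrium.
(High, Low): Firm A gets 11 ≥ 0 from Low, and Firm B gets 10 ≥ 9 from High — Nash equilibrium.
(Low, High): Firm B prefers Low (9 > 8) — not an equilibrium.
(Low, Low): Firm A prefers High (11 > 0) — not an equilibrium.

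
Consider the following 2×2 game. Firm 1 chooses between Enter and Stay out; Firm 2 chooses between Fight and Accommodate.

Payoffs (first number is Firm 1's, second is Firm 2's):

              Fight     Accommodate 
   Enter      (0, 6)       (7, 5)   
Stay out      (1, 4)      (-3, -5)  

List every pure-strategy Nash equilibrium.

(Enter, Fight): Firm 1 prefers Stay out (1 > 0) — not an equilibrium.
(Enter, Accommodate): Firm 2 prefers Fight (6 > 5) — not an equilibrium.
(Stay out, Fight): Firm 1 gets 1 ≥ 0 from Enter, and Firm 2 gets 4 ≥ -5 from Accommodate — Nash equilibrium.
(Stay out, Accommodate): Firm 1 prefers Enter (7 > -3); Firm 2 prefers Fight (4 > -5) — not an equilibrium.

(Stay out, Fight)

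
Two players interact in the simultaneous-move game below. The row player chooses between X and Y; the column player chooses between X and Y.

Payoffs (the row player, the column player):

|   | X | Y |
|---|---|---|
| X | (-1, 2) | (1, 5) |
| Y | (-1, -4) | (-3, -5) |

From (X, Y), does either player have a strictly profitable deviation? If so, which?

Neither

The row player at (X, Y) earns 1; deviating to Y yields -3 — not better.
The column player earns 5; deviating to X yields 2 — not better.
Neither player can strictly improve; the profile is a Nash equilibrium.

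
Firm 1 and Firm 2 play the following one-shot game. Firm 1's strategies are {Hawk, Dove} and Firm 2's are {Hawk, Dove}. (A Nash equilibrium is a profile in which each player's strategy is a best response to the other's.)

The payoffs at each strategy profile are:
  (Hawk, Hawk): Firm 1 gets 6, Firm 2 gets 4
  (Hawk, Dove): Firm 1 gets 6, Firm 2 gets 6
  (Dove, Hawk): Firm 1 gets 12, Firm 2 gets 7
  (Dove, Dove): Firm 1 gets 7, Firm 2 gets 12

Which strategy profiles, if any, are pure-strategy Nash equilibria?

(Hawk, Hawk): Firm 1 prefers Dove (12 > 6); Firm 2 prefers Dove (6 > 4) — not an equilibrium.
(Hawk, Dove): Firm 1 prefers Dove (7 > 6) — not an equilibrium.
(Dove, Hawk): Firm 2 prefers Dove (12 > 7) — not an equilibrium.
(Dove, Dove): Firm 1 gets 7 ≥ 6 from Hawk, and Firm 2 gets 12 ≥ 7 from Hawk — Nash equilibrium.

(Dove, Dove)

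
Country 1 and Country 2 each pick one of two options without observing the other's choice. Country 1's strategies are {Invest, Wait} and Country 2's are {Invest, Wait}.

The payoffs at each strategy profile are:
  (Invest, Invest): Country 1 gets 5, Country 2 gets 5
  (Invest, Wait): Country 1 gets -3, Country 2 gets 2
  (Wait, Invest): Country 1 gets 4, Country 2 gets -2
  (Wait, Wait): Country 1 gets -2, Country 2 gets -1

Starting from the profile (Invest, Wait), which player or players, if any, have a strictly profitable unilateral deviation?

Country 1 at (Invest, Wait) earns -3; deviating to Wait yields -2 — a strict improvement.
Country 2 earns 2; deviating to Invest yields 5 — a strict improvement.
Both Country 1 and Country 2 have strictly profitable deviations.

Both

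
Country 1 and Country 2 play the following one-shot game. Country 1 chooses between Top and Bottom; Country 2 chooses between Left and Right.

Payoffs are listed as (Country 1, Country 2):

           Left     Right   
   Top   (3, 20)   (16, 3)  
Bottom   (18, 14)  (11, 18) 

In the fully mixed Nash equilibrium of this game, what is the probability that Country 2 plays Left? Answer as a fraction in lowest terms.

1/4

Let y be the probability that Country 2 plays Left. In a completely mixed equilibrium, Country 1 must be indifferent between Top and Bottom.
Country 1's expected payoff from Top is 3y + 16(1−y); from Bottom it is 18y + 11(1−y).
Setting these equal: −13y + 16 = 7y + 11, so y = 1/4.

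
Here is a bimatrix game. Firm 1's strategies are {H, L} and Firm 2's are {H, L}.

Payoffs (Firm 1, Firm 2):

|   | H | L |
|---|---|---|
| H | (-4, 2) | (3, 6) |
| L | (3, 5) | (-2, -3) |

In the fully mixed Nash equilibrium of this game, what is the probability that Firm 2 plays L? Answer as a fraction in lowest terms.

7/12

Let q be the probability that Firm 2 plays H. In a completely mixed equilibrium, Firm 1 must be indifferent between H and L.
Firm 1's expected payoff from H is −4q + 3(1−q); from L it is 3q − 2(1−q).
Setting these equal: −7q + 3 = 5q − 2, so q = 5/12.
Therefore Firm 2 plays L with probability 1 − 5/12 = 7/12.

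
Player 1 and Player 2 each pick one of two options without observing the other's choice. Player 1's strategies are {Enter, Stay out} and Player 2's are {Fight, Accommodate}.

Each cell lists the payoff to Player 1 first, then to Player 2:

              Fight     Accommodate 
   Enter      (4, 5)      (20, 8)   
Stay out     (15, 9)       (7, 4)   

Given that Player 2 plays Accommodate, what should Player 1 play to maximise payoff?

Against Accommodate, Player 1 earns 20 from Enter and 7 from Stay out.
So Enter is the best response.

Enter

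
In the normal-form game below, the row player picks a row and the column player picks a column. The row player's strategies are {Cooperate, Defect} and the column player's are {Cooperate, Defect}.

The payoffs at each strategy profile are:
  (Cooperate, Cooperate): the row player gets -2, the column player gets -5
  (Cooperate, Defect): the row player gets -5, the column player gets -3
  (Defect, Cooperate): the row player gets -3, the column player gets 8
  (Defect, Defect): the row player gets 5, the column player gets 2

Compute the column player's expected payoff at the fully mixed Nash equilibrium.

First find p, the probability the row player plays Cooperate, from the column player's indifference between Cooperate and Defect: −5p + 8(1−p) = −3p + 2(1−p), giving p = 3/4.
Since the column player is indifferent in equilibrium, the column player's expected payoff equals the payoff from either column against (3/4, 1/4). Using Cooperate: −5(3/4) + 8(1/4) = -7/4.

-7/4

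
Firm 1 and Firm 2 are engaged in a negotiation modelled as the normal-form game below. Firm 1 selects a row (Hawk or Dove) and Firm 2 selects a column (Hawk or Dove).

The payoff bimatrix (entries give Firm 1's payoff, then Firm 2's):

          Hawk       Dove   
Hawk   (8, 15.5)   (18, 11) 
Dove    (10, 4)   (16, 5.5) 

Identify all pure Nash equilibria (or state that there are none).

none

(Hawk, Hawk): Firm 1 prefers Dove (10 > 8) — not an equilibrium.
(Hawk, Dove): Firm 2 prefers Hawk (15.5 > 11) — not an equilibrium.
(Dove, Hawk): Firm 2 prefers Dove (5.5 > 4) — not an equilibrium.
(Dove, Dove): Firm 1 prefers Hawk (18 > 16) — not an equilibrium.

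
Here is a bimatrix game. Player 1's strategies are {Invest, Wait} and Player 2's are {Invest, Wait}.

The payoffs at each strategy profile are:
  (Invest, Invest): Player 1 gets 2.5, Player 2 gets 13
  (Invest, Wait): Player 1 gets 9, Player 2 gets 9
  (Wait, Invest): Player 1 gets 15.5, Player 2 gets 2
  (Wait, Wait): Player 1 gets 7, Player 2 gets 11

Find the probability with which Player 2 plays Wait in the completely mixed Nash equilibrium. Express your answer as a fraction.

13/15

Let c be the probability that Player 2 plays Invest. In a completely mixed equilibrium, Player 1 must be indifferent between Invest and Wait.
Player 1's expected payoff from Invest is 2.5c + 9(1−c); from Wait it is 15.5c + 7(1−c).
Setting these equal: −6.5c + 9 = 8.5c + 7, so c = 2/15.
Therefore Player 2 plays Wait with probability 1 − 2/15 = 13/15.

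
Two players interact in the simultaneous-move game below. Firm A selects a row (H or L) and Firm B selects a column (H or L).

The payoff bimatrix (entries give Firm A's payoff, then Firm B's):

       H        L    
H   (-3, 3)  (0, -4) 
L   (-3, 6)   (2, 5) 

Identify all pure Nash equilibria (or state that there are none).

(H, H): Firm A gets -3 ≥ -3 from L, and Firm B gets 3 ≥ -4 from L — Nash equilibrium.
(H, L): Firm A prefers L (2 > 0); Firm B prefers H (3 > -4) — not an equilibrium.
(L, H): Firm A gets -3 ≥ -3 from H, and Firm B gets 6 ≥ 5 from L — Nash equilibrium.
(L, L): Firm B prefers H (6 > 5) — not an equilibrium.

(H, H) and (L, H)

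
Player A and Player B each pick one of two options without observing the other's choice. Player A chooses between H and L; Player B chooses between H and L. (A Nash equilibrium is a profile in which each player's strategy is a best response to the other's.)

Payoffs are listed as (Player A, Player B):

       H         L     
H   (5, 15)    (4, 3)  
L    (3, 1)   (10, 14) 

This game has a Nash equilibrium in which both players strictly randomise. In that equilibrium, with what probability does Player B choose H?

Let q be the probability that Player B plays H. In a completely mixed equilibrium, Player A must be indifferent between H and L.
Player A's expected payoff from H is 5q + 4(1−q); from L it is 3q + 10(1−q).
Setting these equal: q + 4 = −7q + 10, so q = 3/4.

3/4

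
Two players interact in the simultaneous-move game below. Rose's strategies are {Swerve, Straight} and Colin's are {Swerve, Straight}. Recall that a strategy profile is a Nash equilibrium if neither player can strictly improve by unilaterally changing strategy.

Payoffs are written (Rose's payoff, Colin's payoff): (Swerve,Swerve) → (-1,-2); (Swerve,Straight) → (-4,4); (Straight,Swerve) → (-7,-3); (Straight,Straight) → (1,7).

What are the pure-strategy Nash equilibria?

(Straight, Straight)

(Swerve, Swerve): Colin prefers Straight (4 > -2) — not an equilibrium.
(Swerve, Straight): Rose prefers Straight (1 > -4) — not an equilibrium.
(Straight, Swerve): Rose prefers Swerve (-1 > -7); Colin prefers Straight (7 > -3) — not an equilibrium.
(Straight, Straight): Rose gets 1 ≥ -4 from Swerve, and Colin gets 7 ≥ -3 from Swerve — Nash equilibrium.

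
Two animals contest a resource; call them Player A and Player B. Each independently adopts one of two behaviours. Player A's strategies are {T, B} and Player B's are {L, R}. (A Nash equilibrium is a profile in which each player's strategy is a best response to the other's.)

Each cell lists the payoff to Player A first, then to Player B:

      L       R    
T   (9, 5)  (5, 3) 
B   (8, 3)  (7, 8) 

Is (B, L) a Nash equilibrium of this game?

At (B, L), Player A earns 8; switching to T would give 9, so Player A would deviate.
Player B earns 3; switching to R would give 8, so Player B would deviate.
Since at least one player can profitably deviate, this is not a Nash equilibrium.

No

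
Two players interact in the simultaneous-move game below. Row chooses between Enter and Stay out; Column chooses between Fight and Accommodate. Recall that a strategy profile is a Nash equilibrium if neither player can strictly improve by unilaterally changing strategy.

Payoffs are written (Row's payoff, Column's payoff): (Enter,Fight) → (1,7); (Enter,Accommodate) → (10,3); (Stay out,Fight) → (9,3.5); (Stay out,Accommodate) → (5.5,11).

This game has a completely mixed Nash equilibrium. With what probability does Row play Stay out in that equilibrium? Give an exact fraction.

Let p be the probability that Row plays Enter. In a completely mixed equilibrium, Column must be indifferent between Fight and Accommodate.
Column's expected payoff from Fight is 7p + 3.5(1−p); from Accommodate it is 3p + 11(1−p).
Setting these equal: 3.5p + 3.5 = −8p + 11, so p = 15/23.
Therefore Row plays Stay out with probability 1 − 15/23 = 8/23.

8/23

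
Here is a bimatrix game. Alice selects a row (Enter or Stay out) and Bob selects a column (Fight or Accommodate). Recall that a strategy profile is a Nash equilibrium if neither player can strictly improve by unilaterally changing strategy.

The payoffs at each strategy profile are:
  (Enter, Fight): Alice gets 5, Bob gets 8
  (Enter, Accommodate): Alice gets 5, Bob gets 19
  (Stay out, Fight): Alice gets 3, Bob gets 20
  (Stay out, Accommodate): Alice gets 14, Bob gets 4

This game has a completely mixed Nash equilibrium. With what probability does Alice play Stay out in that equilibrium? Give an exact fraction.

Let x be the probability that Alice plays Enter. In a completely mixed equilibrium, Bob must be indifferent between Fight and Accommodate.
Bob's expected payoff from Fight is 8x + 20(1−x); from Accommodate it is 19x + 4(1−x).
Setting these equal: −12x + 20 = 15x + 4, so x = 16/27.
Therefore Alice plays Stay out with probability 1 − 16/27 = 11/27.

11/27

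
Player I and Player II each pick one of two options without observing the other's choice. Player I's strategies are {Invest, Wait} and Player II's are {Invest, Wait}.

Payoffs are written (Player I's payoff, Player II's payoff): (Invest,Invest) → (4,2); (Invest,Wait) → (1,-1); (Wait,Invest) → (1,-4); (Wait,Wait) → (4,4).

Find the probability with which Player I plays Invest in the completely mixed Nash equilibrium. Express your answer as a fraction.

Let r be the probability that Player I plays Invest. In a completely mixed equilibrium, Player II must be indifferent between Invest and Wait.
Player II's expected payoff from Invest is 2r − 4(1−r); from Wait it is −r + 4(1−r).
Setting these equal: 6r − 4 = −5r + 4, so r = 8/11.

8/11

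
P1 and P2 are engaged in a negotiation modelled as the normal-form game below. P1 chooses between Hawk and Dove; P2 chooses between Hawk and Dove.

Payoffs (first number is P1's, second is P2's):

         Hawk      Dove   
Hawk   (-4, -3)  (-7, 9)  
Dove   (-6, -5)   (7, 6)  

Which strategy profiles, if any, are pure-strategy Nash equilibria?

(Dove, Dove)

(Hawk, Hawk): P2 prefers Dove (9 > -3) — not an equilibrium.
(Hawk, Dove): P1 prefers Dove (7 > -7) — not an equilibrium.
(Dove, Hawk): P1 prefers Hawk (-4 > -6); P2 prefers Dove (6 > -5) — not an equilibrium.
(Dove, Dove): P1 gets 7 ≥ -7 from Hawk, and P2 gets 6 ≥ -5 from Hawk — Nash equilibrium.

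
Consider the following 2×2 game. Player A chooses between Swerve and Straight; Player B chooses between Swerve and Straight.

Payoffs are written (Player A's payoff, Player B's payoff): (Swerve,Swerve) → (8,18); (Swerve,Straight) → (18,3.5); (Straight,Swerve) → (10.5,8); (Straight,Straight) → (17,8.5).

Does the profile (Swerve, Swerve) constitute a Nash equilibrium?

At (Swerve, Swerve), Player A earns 8; switching to Straight would give 10.5, so Player A would deviate.
Player B earns 18; switching to Straight would give 3.5, so Player B has no profitable deviation.
Since at least one player can profitably deviate, this is not a Nash equilibrium.

No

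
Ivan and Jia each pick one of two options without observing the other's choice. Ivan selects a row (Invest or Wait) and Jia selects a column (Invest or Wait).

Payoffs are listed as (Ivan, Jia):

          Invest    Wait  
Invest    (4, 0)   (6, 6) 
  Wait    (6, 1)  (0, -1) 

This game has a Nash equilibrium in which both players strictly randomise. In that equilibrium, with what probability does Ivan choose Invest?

Let r be the probability that Ivan plays Invest. In a completely mixed equilibrium, Jia must be indifferent between Invest and Wait.
Jia's expected payoff from Invest is (1−r); from Wait it is 6r − (1−r).
Setting these equal: −r + 1 = 7r − 1, so r = 1/4.

1/4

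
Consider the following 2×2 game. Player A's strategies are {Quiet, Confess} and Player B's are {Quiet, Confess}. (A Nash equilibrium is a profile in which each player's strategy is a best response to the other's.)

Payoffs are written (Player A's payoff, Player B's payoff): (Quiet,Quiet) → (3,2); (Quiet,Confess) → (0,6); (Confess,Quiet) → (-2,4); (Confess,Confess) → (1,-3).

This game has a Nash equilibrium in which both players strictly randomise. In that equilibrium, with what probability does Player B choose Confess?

Let q be the probability that Player B plays Quiet. In a completely mixed equilibrium, Player A must be indifferent between Quiet and Confess.
Player A's expected payoff from Quiet is 3q; from Confess it is −2q + (1−q).
Setting these equal: 3q = −3q + 1, so q = 1/6.
Therefore Player B plays Confess with probability 1 − 1/6 = 5/6.

5/6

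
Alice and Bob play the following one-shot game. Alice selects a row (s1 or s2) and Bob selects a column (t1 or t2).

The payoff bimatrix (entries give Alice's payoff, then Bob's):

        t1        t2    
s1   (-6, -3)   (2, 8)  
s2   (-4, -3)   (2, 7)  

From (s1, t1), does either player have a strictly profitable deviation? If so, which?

Alice at (s1, t1) earns -6; deviating to s2 yields -4 — a strict improvement.
Bob earns -3; deviating to t2 yields 8 — a strict improvement.
Both Alice and Bob have strictly profitable deviations.

Both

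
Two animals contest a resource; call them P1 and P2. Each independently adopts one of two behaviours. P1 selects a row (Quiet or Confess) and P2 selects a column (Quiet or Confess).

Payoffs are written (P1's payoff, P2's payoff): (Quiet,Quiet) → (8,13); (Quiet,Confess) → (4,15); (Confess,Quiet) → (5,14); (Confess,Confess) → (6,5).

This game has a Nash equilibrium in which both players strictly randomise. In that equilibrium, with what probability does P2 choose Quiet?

Let y be the probability that P2 plays Quiet. In a completely mixed equilibrium, P1 must be indifferent between Quiet and Confess.
P1's expected payoff from Quiet is 8y + 4(1−y); from Confess it is 5y + 6(1−y).
Setting these equal: 4y + 4 = −y + 6, so y = 2/5.

2/5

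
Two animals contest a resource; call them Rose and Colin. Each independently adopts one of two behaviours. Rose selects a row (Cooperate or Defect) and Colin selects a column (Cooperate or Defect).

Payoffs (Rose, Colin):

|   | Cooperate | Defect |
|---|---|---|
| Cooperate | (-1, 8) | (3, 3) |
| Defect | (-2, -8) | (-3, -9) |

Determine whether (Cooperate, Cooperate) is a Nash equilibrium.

At (Cooperate, Cooperate), Rose earns -1; switching to Defect would give -2, so Rose has no profitable deviation.
Colin earns 8; switching to Defect would give 3, so Colin has no profitable deviation.
Neither player can gain by a unilateral deviation, so this profile is a Nash equilibrium.

Yes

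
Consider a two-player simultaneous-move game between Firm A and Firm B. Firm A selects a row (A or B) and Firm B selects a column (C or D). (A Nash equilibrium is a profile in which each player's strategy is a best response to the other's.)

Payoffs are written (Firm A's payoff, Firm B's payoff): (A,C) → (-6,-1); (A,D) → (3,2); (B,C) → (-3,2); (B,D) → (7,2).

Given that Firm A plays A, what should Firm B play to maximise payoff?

D

Against A, Firm B earns -1 from C and 2 from D.
So D is the best response.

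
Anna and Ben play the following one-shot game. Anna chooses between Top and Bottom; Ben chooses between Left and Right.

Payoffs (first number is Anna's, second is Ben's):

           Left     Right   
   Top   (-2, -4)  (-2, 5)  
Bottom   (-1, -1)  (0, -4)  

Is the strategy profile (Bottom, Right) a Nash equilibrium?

At (Bottom, Right), Anna earns 0; switching to Top would give -2, so Anna has no profitable deviation.
Ben earns -4; switching to Left would give -1, so Ben would deviate.
Since at least one player can profitably deviate, this is not a Nash equilibrium.

No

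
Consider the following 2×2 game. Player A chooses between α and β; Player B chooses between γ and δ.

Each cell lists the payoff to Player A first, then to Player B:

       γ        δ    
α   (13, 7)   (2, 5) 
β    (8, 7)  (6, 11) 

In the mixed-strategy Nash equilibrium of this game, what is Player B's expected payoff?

7

First find p, the probability Player A plays α, from Player B's indifference between γ and δ: 7p + 7(1−p) = 5p + 11(1−p), giving p = 2/3.
Since Player B is indifferent in equilibrium, Player B's expected payoff equals the payoff from either column against (2/3, 1/3). Using γ: 7(2/3) + 7(1/3) = 7.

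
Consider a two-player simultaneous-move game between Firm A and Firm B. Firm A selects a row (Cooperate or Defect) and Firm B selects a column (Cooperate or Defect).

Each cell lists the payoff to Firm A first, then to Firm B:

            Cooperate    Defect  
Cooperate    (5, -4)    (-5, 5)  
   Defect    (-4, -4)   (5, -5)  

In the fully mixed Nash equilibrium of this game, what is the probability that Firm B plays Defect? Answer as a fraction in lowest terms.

Let q be the probability that Firm B plays Cooperate. In a completely mixed equilibrium, Firm A must be indifferent between Cooperate and Defect.
Firm A's expected payoff from Cooperate is 5q − 5(1−q); from Defect it is −4q + 5(1−q).
Setting these equal: 10q − 5 = −9q + 5, so q = 10/19.
Therefore Firm B plays Defect with probability 1 − 10/19 = 9/19.

9/19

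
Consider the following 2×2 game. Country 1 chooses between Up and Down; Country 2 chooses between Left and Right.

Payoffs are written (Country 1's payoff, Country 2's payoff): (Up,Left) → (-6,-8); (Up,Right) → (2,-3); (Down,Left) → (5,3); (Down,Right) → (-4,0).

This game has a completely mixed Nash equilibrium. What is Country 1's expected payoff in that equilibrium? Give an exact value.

-14/17

First find y, the probability Country 2 plays Left, from Country 1's indifference between Up and Down: −6y + 2(1−y) = 5y − 4(1−y), giving y = 6/17.
Since Country 1 is indifferent in equilibrium, Country 1's expected payoff equals the payoff from either row against (6/17, 11/17). Using Up: −6(6/17) + 2(11/17) = -14/17.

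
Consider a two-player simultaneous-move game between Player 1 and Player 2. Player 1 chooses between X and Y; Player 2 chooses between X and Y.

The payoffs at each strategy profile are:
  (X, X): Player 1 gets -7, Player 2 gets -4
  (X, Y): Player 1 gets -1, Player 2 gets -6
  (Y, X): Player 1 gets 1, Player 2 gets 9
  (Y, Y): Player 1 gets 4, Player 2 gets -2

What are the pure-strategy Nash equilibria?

(Y, X)

(X, X): Player 1 prefers Y (1 > -7) — not an equilibrium.
(X, Y): Player 1 prefers Y (4 > -1); Player 2 prefers X (-4 > -6) — not an equilibrium.
(Y, X): Player 1 gets 1 ≥ -7 from X, and Player 2 gets 9 ≥ -2 from Y — Nash equilibrium.
(Y, Y): Player 2 prefers X (9 > -2) — not an equilibrium.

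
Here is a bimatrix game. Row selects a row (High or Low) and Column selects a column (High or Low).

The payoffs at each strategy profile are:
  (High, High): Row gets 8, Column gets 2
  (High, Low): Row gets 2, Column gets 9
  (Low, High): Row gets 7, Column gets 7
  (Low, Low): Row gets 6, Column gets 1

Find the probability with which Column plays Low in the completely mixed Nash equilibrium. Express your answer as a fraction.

1/5

Let q be the probability that Column plays High. In a completely mixed equilibrium, Row must be indifferent between High and Low.
Row's expected payoff from High is 8q + 2(1−q); from Low it is 7q + 6(1−q).
Setting these equal: 6q + 2 = q + 6, so q = 4/5.
Therefore Column plays Low with probability 1 − 4/5 = 1/5.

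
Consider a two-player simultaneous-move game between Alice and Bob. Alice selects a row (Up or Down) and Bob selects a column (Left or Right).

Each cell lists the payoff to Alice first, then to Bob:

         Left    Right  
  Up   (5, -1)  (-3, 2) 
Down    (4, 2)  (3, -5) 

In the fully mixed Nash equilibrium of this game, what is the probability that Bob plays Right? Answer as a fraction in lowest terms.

Let q be the probability that Bob plays Left. In a completely mixed equilibrium, Alice must be indifferent between Up and Down.
Alice's expected payoff from Up is 5q − 3(1−q); from Down it is 4q + 3(1−q).
Setting these equal: 8q − 3 = q + 3, so q = 6/7.
Therefore Bob plays Right with probability 1 − 6/7 = 1/7.

1/7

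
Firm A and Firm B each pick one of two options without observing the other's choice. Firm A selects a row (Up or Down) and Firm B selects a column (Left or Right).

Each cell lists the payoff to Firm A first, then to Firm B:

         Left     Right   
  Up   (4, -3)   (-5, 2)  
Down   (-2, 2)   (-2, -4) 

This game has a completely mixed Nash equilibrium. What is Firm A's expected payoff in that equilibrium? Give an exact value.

First find q, the probability Firm B plays Left, from Firm A's indifference between Up and Down: 4q − 5(1−q) = −2q − 2(1−q), giving q = 1/3.
Since Firm A is indifferent in equilibrium, Firm A's expected payoff equals the payoff from either row against (1/3, 2/3). Using Up: 4(1/3) − 5(2/3) = -2.

-2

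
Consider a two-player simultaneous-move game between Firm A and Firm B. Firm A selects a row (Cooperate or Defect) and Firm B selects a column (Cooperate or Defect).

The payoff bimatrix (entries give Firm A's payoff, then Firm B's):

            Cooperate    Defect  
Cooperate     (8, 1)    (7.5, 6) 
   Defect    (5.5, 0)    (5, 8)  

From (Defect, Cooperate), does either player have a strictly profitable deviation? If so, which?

Both

Firm A at (Defect, Cooperate) earns 5.5; deviating to Cooperate yields 8 — a strict improvement.
Firm B earns 0; deviating to Defect yields 8 — a strict improvement.
Both Firm A and Firm B have strictly profitable deviations.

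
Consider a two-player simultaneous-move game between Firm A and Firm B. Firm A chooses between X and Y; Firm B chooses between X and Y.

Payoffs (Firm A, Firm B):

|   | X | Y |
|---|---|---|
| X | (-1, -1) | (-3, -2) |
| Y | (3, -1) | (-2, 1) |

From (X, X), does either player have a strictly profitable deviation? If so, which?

Firm A at (X, X) earns -1; deviating to Y yields 3 — a strict improvement.
Firm B earns -1; deviating to Y yields -2 — not better.
Only Firm A has a strictly profitable deviation.

Firm A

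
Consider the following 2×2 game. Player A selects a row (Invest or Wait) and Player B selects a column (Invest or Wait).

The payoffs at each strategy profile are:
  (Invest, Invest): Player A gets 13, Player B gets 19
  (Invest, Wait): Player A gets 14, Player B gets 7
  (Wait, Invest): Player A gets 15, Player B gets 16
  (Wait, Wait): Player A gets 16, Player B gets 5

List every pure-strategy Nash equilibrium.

(Invest, Invest): Player A prefers Wait (15 > 13) — not an equilibrium.
(Invest, Wait): Player A prefers Wait (16 > 14); Player B prefers Invest (19 > 7) — not an equilibrium.
(Wait, Invest): Player A gets 15 ≥ 13 from Invest, and Player B gets 16 ≥ 5 from Wait — Nash equilibrium.
(Wait, Wait): Player B prefers Invest (16 > 5) — not an equilibrium.

(Wait, Invest)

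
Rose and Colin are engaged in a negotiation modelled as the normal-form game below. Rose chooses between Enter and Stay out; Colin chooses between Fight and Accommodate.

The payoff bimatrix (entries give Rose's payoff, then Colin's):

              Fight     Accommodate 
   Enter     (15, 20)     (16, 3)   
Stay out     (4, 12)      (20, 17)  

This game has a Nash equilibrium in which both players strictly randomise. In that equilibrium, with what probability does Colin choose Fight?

Let c be the probability that Colin plays Fight. In a completely mixed equilibrium, Rose must be indifferent between Enter and Stay out.
Rose's expected payoff from Enter is 15c + 16(1−c); from Stay out it is 4c + 20(1−c).
Setting these equal: −c + 16 = −16c + 20, so c = 4/15.

4/15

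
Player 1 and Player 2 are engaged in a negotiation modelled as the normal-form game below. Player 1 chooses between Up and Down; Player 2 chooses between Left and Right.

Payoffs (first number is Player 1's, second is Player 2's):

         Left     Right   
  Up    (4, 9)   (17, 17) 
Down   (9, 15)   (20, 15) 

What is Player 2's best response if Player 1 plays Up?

Right

Against Up, Player 2 earns 9 from Left and 17 from Right.
So Right is the best response.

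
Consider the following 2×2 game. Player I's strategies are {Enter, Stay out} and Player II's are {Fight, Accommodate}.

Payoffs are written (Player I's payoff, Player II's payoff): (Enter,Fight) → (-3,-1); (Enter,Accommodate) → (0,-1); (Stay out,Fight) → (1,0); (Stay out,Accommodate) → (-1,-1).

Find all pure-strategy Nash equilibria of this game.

(Enter, Fight): Player I prefers Stay out (1 > -3) — not an equilibrium.
(Enter, Accommodate): Player I gets 0 ≥ -1 from Stay out, and Player II gets -1 ≥ -1 from Fight — Nash equilibrium.
(Stay out, Fight): Player I gets 1 ≥ -3 from Enter, and Player II gets 0 ≥ -1 from Accommodate — Nash equilibrium.
(Stay out, Accommodate): Player I prefers Enter (0 > -1); Player II prefers Fight (0 > -1) — not an equilibrium.

(Enter, Accommodate) and (Stay out, Fight)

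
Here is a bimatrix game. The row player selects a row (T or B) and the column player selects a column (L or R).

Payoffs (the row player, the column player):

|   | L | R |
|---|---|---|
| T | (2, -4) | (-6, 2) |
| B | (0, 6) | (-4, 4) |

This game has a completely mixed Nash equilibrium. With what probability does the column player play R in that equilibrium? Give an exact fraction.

1/2

Let q be the probability that the column player plays L. In a completely mixed equilibrium, the row player must be indifferent between T and B.
The row player's expected payoff from T is 2q − 6(1−q); from B it is −4(1−q).
Setting these equal: 8q − 6 = 4q − 4, so q = 1/2.
Therefore the column player plays R with probability 1 − 1/2 = 1/2.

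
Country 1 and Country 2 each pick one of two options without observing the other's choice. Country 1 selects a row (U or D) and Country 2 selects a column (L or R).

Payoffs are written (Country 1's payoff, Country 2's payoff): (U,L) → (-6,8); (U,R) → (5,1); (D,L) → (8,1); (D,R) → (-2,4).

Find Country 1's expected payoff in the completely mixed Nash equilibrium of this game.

4/3

First find y, the probability Country 2 plays L, from Country 1's indifference between U and D: −6y + 5(1−y) = 8y − 2(1−y), giving y = 1/3.
Since Country 1 is indifferent in equilibrium, Country 1's expected payoff equals the payoff from either row against (1/3, 2/3). Using U: −6(1/3) + 5(2/3) = 4/3.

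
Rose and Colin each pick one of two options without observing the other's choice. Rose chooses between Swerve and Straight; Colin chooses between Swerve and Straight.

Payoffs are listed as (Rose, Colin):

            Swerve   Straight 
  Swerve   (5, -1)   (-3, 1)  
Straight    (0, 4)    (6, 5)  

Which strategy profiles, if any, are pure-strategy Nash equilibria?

(Swerve, Swerve): Colin prefers Straight (1 > -1) — not an equilibrium.
(Swerve, Straight): Rose prefers Straight (6 > -3) — not an equilibrium.
(Straight, Swerve): Rose prefers Swerve (5 > 0); Colin prefers Straight (5 > 4) — not an equilibrium.
(Straight, Straight): Rose gets 6 ≥ -3 from Swerve, and Colin gets 5 ≥ 4 from Swerve — Nash equilibrium.

(Straight, Straight)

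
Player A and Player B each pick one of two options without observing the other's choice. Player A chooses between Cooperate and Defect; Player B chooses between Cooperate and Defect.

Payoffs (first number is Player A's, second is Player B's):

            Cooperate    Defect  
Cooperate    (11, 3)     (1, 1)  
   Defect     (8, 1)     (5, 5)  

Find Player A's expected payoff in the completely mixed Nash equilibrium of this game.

First find q, the probability Player B plays Cooperate, from Player A's indifference between Cooperate and Defect: 11q + (1−q) = 8q + 5(1−q), giving q = 4/7.
Since Player A is indifferent in equilibrium, Player A's expected payoff equals the payoff from either row against (4/7, 3/7). Using Cooperate: 11(4/7) + (3/7) = 47/7.

47/7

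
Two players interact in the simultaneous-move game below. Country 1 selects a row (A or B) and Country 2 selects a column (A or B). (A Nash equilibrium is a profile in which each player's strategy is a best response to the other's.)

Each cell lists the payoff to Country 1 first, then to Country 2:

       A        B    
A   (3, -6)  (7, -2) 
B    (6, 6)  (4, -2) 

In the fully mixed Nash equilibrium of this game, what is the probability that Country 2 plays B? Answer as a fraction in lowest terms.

1/2

Let y be the probability that Country 2 plays A. In a completely mixed equilibrium, Country 1 must be indifferent between A and B.
Country 1's expected payoff from A is 3y + 7(1−y); from B it is 6y + 4(1−y).
Setting these equal: −4y + 7 = 2y + 4, so y = 1/2.
Therefore Country 2 plays B with probability 1 − 1/2 = 1/2.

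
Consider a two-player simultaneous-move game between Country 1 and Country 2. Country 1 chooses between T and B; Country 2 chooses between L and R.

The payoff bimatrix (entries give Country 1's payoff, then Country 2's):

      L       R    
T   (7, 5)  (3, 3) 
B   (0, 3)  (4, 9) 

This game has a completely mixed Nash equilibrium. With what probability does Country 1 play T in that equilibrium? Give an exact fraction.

Let p be the probability that Country 1 plays T. In a completely mixed equilibrium, Country 2 must be indifferent between L and R.
Country 2's expected payoff from L is 5p + 3(1−p); from R it is 3p + 9(1−p).
Setting these equal: 2p + 3 = −6p + 9, so p = 3/4.

3/4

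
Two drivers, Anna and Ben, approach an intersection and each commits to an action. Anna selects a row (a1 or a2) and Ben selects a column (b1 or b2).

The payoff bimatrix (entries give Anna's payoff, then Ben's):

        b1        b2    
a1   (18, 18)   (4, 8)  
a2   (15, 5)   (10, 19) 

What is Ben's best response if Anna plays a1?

b1

Against a1, Ben earns 18 from b1 and 8 from b2.
So b1 is the best response.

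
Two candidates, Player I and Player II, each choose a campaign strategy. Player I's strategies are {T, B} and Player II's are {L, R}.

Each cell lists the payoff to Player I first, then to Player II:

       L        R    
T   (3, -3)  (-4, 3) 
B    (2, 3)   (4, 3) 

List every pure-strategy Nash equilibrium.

(B, R)

(T, L): Player II prefers R (3 > -3) — not an equilibrium.
(T, R): Player I prefers B (4 > -4) — not an equilibrium.
(B, L): Player I prefers T (3 > 2) — not an equilibrium.
(B, R): Player I gets 4 ≥ -4 from T, and Player II gets 3 ≥ 3 from L — Nash equilibrium.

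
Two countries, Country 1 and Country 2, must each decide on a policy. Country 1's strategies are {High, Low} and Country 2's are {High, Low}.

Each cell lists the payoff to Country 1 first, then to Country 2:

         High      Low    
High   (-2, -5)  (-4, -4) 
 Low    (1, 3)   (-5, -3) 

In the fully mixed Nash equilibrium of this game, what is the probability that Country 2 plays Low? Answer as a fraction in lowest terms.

3/4

Let c be the probability that Country 2 plays High. In a completely mixed equilibrium, Country 1 must be indifferent between High and Low.
Country 1's expected payoff from High is −2c − 4(1−c); from Low it is c − 5(1−c).
Setting these equal: 2c − 4 = 6c − 5, so c = 1/4.
Therefore Country 2 plays Low with probability 1 − 1/4 = 3/4.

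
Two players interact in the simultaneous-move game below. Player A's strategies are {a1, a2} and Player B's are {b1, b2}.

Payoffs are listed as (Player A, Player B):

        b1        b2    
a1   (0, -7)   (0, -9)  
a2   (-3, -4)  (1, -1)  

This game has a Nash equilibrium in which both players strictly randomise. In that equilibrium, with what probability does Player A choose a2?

2/5

Let r be the probability that Player A plays a1. In a completely mixed equilibrium, Player B must be indifferent between b1 and b2.
Player B's expected payoff from b1 is −7r − 4(1−r); from b2 it is −9r − (1−r).
Setting these equal: −3r − 4 = −8r − 1, so r = 3/5.
Therefore Player A plays a2 with probability 1 − 3/5 = 2/5.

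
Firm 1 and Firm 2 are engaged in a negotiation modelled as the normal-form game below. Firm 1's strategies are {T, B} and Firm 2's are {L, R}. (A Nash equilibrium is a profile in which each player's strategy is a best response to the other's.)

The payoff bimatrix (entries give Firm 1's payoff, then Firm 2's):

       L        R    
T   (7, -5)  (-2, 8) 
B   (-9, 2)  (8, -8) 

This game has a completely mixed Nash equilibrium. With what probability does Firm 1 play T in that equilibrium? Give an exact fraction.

10/23

Let x be the probability that Firm 1 plays T. In a completely mixed equilibrium, Firm 2 must be indifferent between L and R.
Firm 2's expected payoff from L is −5x + 2(1−x); from R it is 8x − 8(1−x).
Setting these equal: −7x + 2 = 16x − 8, so x = 10/23.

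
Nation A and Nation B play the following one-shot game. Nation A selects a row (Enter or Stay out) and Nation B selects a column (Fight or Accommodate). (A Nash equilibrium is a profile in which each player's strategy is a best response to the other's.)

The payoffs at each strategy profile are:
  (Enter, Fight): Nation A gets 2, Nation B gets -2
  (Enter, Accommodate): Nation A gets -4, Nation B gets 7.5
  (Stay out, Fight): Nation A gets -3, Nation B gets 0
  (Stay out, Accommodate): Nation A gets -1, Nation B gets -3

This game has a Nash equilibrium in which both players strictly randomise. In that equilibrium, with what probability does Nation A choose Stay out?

Let p be the probability that Nation A plays Enter. In a completely mixed equilibrium, Nation B must be indifferent between Fight and Accommodate.
Nation B's expected payoff from Fight is −2p; from Accommodate it is 7.5p − 3(1−p).
Setting these equal: −2p = 10.5p − 3, so p = 6/25.
Therefore Nation A plays Stay out with probability 1 − 6/25 = 19/25.

19/25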